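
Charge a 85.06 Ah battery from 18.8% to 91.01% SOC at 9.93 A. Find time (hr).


Step 1: dSOC = 91.01% - 18.8% = 72.21%
Step 2: delta_Ah = 85.06 * 72.21 / 100 = 61.422 Ah
Step 3: t = 61.422 / 9.93 = 6.185 hr

6.185 hr


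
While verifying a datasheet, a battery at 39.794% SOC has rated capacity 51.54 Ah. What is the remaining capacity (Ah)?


remaining = SOC / 100 * total = 39.794 / 100 * 51.54 = 20.51 Ah

20.51 Ah


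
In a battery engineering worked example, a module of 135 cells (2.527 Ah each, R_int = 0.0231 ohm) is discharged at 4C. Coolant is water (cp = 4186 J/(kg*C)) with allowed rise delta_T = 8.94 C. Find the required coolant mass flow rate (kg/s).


Step 1: I = 4 * 2.527 = 10.108 A
Step 2: Q_cell = I^2 * R = 10.108^2 * 0.0231 = 2.3602 W
Step 3: Q_total = 135 * 2.3602 = 318.63 W
Step 4: m_dot = Q_total / (cp * dT) = 318.63 / (4186 * 8.94) = 0.008514 kg/s

0.008514 kg/s


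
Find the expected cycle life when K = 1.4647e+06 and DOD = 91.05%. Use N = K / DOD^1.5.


DOD^1.5 = 868.8
N = K / DOD^1.5 = 1.4647e+06 / 868.8 = 1686

1686 cycles


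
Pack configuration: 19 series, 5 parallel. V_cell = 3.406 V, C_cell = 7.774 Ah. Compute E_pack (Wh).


V_pack = 19 * 3.406 = 64.714 V
C_pack = 5 * 7.774 = 38.87 Ah
E = V_pack * C_pack = 64.714 * 38.87 = 2515 Wh

2515 Wh


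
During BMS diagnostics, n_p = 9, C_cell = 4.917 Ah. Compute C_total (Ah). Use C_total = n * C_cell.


Parallel capacities add: 9 * 4.917 Ah = 44.253 Ah

44.253 Ah


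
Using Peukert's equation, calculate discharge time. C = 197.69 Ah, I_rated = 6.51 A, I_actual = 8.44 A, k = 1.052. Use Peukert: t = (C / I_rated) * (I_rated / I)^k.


t_rated = C / I_rated = 197.69 / 6.51 = 30.367 hr
(I_rated/I)^k = (0.77133)^1.052 = 0.76099
t = t_rated * (I_rated/I)^k = 30.367 * 0.76099 = 23.11 hr

23.11 hr


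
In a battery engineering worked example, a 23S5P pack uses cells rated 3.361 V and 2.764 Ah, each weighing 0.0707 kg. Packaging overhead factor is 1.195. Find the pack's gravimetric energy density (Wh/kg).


Step 1: V_pack = 23 * 3.361 = 77.303 V
Step 2: C_pack = 5 * 2.764 = 13.82 Ah
Step 3: E_pack = V_pack * C_pack = 77.303 * 13.82 = 1068.3 Wh
Step 4: m_pack = 23 * 5 * 0.0707 * 1.195 = 9.7159 kg
Step 5: ED = E_pack / m_pack = 1068.3 / 9.7159 = 110.0 Wh/kg

110.0 Wh/kg


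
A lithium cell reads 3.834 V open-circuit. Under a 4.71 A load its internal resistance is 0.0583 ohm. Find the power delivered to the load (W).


Step 1: V_terminal = OCV - I*R = 3.834 - 4.71 * 0.0583 = 3.5594 V
Step 2: P_out = V_terminal * I = 3.5594 * 4.71 = 16.76 W

16.76 W


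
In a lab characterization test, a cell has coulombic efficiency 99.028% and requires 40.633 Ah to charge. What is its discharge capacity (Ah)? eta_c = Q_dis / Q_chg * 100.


Q_dis = eta/100 * Q_chg = 99.028/100 * 40.633 = 40.24 Ah

40.24 Ah


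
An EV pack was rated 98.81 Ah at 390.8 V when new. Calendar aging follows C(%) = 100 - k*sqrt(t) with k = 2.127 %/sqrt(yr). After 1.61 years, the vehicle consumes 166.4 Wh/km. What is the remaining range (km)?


Step 1: capacity retention = 100 - 2.127 * sqrt(1.61) = 100 - 2.127 * 1.2689 = 97.301%
Step 2: C_now = 98.81 * 97.301/100 = 96.143 Ah
Step 3: E_pack = V * C_now = 390.8 * 96.143 = 37573 Wh
Step 4: range = E_pack / consumption = 37573 / 166.4 = 225.8 km

225.8 km


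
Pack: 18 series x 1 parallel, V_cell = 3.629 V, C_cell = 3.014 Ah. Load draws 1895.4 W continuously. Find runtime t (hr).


Step 1: E_pack = Ns * V_cell * Np * C_cell = 18 * 3.629 * 1 * 3.014 = 196.88 Wh
Step 2: t = E_pack / P = 196.88 / 1895.4 = 0.1039 hr

0.1039 hr


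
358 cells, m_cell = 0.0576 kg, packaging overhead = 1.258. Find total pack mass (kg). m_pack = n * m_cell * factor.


m_pack = n * m_cell * overhead = 358 * 0.0576 * 1.258 = 25.94 kg

25.94 kg


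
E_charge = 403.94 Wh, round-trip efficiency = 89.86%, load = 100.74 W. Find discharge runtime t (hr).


Step 1: E_discharge = eta/100 * E_charge = 89.86/100 * 403.94 = 362.98 Wh
Step 2: t = E_discharge / P = 362.98 / 100.74 = 3.603 hr

3.603 hr


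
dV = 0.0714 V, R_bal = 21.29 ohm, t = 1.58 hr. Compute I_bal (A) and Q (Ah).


I_bal = dV / R = 0.0714 / 21.29 = 0.0033537 A
Q = I_bal * t = 0.0033537 * 1.58 = 0.005299 Ah

I=0.0033537 A, Q=0.005299 Ah


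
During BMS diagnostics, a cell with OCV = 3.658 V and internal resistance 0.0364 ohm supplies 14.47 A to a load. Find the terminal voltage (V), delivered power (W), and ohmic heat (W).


Step 1: V_terminal = OCV - I*R = 3.658 - 14.47 * 0.0364 = 3.1313 V
Step 2: P_out = V_terminal * I = 3.1313 * 14.47 = 45.31 W
Step 3: Q = I^2 * R = 14.47^2 * 0.0364 = 7.621 W

V=3.1313 V, P=45.31 W, Q=7.621 W


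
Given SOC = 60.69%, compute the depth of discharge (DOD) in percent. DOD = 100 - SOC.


DOD = 100 - SOC = 100 - 60.69 = 39.31%

39.31%


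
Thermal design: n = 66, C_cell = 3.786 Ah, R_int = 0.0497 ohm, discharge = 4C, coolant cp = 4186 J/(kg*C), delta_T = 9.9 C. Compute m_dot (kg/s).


Step 1: I = 4 * 3.786 = 15.144 A
Step 2: Q_cell = I^2 * R = 15.144^2 * 0.0497 = 11.398 W
Step 3: Q_total = 66 * 11.398 = 752.27 W
Step 4: m_dot = Q_total / (cp * dT) = 752.27 / (4186 * 9.9) = 0.01815 kg/s

0.01815 kg/s


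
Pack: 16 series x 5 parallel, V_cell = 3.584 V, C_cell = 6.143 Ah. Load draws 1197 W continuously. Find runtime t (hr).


Step 1: E_pack = Ns * V_cell * Np * C_cell = 16 * 3.584 * 5 * 6.143 = 1761.3 Wh
Step 2: t = E_pack / P = 1761.3 / 1197 = 1.471 hr

1.471 hr


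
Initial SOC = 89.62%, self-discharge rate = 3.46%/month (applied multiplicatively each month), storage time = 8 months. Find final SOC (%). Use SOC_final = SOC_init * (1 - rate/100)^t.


Monthly retention factor = 1 - 3.46/100 = 0.9654
Over 8 months: factor^8 = 0.7545
SOC_final = 89.62 * 0.7545 = 67.62%

67.62%


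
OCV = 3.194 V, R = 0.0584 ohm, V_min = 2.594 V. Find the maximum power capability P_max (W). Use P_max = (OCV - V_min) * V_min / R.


P_max = (OCV - V_min) * V_min / R = (3.194 - 2.594) * 2.594 / 0.0584 = 0.6 * 2.594 / 0.0584 = 26.65 W

26.65 W


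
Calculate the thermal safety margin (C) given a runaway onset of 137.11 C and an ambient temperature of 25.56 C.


Safety margin = 137.11 C - 25.56 C = 111.55 C

111.55 C


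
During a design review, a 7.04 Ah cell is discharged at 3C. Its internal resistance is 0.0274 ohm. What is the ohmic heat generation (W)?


Step 1: I = C_rate * capacity = 3 * 7.04 = 21.12 A
Step 2: Q = I^2 * R = 21.12^2 * 0.0274 = 446.05 * 0.0274 = 12.22 W

12.22 W


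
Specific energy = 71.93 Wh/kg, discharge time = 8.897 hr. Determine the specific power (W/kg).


Specific power = 71.93 Wh/kg / 8.897 hr = 8.085 W/kg

8.085 W/kg


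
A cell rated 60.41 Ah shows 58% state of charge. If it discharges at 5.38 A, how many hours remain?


Step 1: remaining = SOC/100 * C_total = 58/100 * 60.41 = 35.038 Ah
Step 2: t = remaining / I = 35.038 / 5.38 = 6.513 hr

6.513 hr


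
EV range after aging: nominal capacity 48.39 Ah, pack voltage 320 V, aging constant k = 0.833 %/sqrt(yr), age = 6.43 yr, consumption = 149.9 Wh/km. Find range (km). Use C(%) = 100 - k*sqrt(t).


Step 1: capacity retention = 100 - 0.833 * sqrt(6.43) = 100 - 0.833 * 2.5357 = 97.888%
Step 2: C_now = 48.39 * 97.888/100 = 47.368 Ah
Step 3: E_pack = V * C_now = 320 * 47.368 = 15158 Wh
Step 4: range = E_pack / consumption = 15158 / 149.9 = 101.1 km

101.1 km


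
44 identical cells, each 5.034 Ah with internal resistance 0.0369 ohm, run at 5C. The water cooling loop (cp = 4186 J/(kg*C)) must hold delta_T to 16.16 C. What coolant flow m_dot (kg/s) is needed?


Step 1: I = 5 * 5.034 = 25.17 A
Step 2: Q_cell = I^2 * R = 25.17^2 * 0.0369 = 23.377 W
Step 3: Q_total = 44 * 23.377 = 1028.6 W
Step 4: m_dot = Q_total / (cp * dT) = 1028.6 / (4186 * 16.16) = 0.01521 kg/s

0.01521 kg/s


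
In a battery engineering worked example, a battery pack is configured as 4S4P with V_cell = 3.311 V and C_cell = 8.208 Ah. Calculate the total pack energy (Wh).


E = Ns * Vcell * Np * Ccell = 4 * 3.311 * 4 * 8.208 = 434.8 Wh

434.8 Wh


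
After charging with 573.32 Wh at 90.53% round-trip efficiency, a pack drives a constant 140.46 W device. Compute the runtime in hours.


Step 1: E_discharge = eta/100 * E_charge = 90.53/100 * 573.32 = 519.03 Wh
Step 2: t = E_discharge / P = 519.03 / 140.46 = 3.695 hr

3.695 hr


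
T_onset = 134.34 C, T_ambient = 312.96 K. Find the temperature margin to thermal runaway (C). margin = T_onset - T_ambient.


Convert: T_ambient = 312.96 K = 39.81 C
margin = 134.34 - 39.81 = 94.53 C

94.53 C


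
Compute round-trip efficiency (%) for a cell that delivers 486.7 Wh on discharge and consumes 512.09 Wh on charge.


eta_e = E_dis / E_chg * 100 = 486.7 / 512.09 * 100 = 95.04%

95.04%


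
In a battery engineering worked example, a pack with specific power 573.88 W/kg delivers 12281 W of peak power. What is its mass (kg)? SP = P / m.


m = P / SP = 12281 / 573.88 = 21.40 kg

21.40 kg


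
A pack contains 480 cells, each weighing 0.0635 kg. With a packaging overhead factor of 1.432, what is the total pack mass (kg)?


m_pack = n * m_cell * overhead = 480 * 0.0635 * 1.432 = 43.65 kg

43.65 kg


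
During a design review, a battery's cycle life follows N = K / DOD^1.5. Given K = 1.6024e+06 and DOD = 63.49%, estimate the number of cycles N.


DOD^1.5 = 505.89
N = K / DOD^1.5 = 1.6024e+06 / 505.89 = 3167

3167 cycles


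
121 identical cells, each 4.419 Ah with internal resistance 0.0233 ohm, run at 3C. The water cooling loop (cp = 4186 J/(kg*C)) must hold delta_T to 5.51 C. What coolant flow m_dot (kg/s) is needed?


Step 1: I = 3 * 4.419 = 13.257 A
Step 2: Q_cell = I^2 * R = 13.257^2 * 0.0233 = 4.0949 W
Step 3: Q_total = 121 * 4.0949 = 495.48 W
Step 4: m_dot = Q_total / (cp * dT) = 495.48 / (4186 * 5.51) = 0.02148 kg/s

0.02148 kg/s


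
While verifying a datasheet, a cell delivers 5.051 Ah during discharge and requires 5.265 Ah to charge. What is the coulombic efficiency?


eta_c = Q_dis / Q_chg * 100 = 5.051 / 5.265 * 100 = 95.94%

95.94%


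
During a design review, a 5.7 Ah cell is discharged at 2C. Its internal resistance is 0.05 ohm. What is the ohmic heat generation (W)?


Step 1: I = C_rate * capacity = 2 * 5.7 = 11.4 A
Step 2: Q = I^2 * R = 11.4^2 * 0.05 = 129.96 * 0.05 = 6.498 W

6.498 W


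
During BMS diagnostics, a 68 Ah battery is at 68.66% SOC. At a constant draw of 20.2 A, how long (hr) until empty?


Step 1: remaining = SOC/100 * C_total = 68.66/100 * 68 = 46.689 Ah
Step 2: t = remaining / I = 46.689 / 20.2 = 2.311 hr

2.311 hr


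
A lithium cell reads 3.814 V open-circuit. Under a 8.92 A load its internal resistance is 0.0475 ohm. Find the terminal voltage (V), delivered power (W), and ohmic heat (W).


Step 1: V_terminal = OCV - I*R = 3.814 - 8.92 * 0.0475 = 3.3903 V
Step 2: P_out = V_terminal * I = 3.3903 * 8.92 = 30.24 W
Step 3: Q = I^2 * R = 8.92^2 * 0.0475 = 3.779 W

V=3.3903 V, P=30.24 W, Q=3.779 W


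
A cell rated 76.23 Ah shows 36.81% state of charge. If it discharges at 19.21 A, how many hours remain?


Step 1: remaining = SOC/100 * C_total = 36.81/100 * 76.23 = 28.06 Ah
Step 2: t = remaining / I = 28.06 / 19.21 = 1.461 hr

1.461 hr


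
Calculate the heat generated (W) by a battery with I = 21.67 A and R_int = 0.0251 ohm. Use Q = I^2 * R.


I^2 = 469.59
Q = 469.59 * 0.0251 = 11.79 W

11.79 W


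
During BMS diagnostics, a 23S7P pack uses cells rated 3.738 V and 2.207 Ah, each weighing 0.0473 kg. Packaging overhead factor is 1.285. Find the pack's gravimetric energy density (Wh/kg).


Step 1: V_pack = 23 * 3.738 = 85.974 V
Step 2: C_pack = 7 * 2.207 = 15.449 Ah
Step 3: E_pack = V_pack * C_pack = 85.974 * 15.449 = 1328.2 Wh
Step 4: m_pack = 23 * 7 * 0.0473 * 1.285 = 9.7857 kg
Step 5: ED = E_pack / m_pack = 1328.2 / 9.7857 = 135.7 Wh/kg

135.7 Wh/kg


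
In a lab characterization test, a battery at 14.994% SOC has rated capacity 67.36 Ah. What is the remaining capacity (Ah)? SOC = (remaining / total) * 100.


remaining = SOC / 100 * total = 14.994 / 100 * 67.36 = 10.10 Ah

10.10 Ah


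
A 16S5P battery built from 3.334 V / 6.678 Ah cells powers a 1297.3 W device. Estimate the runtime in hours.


Step 1: E_pack = Ns * V_cell * Np * C_cell = 16 * 3.334 * 5 * 6.678 = 1781.2 Wh
Step 2: t = E_pack / P = 1781.2 / 1297.3 = 1.373 hr

1.373 hr


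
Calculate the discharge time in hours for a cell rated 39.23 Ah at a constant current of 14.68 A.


Runtime = 39.23 Ah / 14.68 A = 2.672 hr

2.672 hr


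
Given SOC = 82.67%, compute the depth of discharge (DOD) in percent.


Complement of SOC: DOD = 100% - 82.67% = 17.33%

17.33%


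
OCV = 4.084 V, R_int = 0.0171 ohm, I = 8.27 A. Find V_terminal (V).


V = OCV - I*R = 4.084 - 8.27 * 0.0171 = 3.943 V

3.943 V


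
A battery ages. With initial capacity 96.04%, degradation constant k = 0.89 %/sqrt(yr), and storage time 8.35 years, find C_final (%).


sqrt(t) = sqrt(8.35) = 2.8896
C_final = 96.04 - 0.89 * 2.8896 = 93.47%

93.47%


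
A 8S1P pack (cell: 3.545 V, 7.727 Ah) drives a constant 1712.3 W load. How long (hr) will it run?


Step 1: E_pack = Ns * V_cell * Np * C_cell = 8 * 3.545 * 1 * 7.727 = 219.14 Wh
Step 2: t = E_pack / P = 219.14 / 1712.3 = 0.1280 hr

0.1280 hr


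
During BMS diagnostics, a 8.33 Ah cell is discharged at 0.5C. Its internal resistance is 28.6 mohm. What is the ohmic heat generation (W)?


Convert: R = 28.6 mohm = 0.0286 ohm
Step 1: I = C_rate * capacity = 0.5 * 8.33 = 4.165 A
Step 2: Q = I^2 * R = 4.165^2 * 0.0286 = 17.347 * 0.0286 = 0.4961 W

0.4961 W


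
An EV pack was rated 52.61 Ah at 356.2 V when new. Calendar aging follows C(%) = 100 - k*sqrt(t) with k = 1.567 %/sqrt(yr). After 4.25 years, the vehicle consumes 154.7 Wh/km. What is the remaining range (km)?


Step 1: capacity retention = 100 - 1.567 * sqrt(4.25) = 100 - 1.567 * 2.0616 = 96.769%
Step 2: C_now = 52.61 * 96.769/100 = 50.91 Ah
Step 3: E_pack = V * C_now = 356.2 * 50.91 = 18134 Wh
Step 4: range = E_pack / consumption = 18134 / 154.7 = 117.2 km

117.2 km


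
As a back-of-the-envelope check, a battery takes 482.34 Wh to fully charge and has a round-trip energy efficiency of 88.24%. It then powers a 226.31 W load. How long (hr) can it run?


Step 1: E_discharge = eta/100 * E_charge = 88.24/100 * 482.34 = 425.62 Wh
Step 2: t = E_discharge / P = 425.62 / 226.31 = 1.881 hr

1.881 hr


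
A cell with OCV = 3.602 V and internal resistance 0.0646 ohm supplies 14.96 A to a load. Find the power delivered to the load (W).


Step 1: V_terminal = OCV - I*R = 3.602 - 14.96 * 0.0646 = 2.6356 V
Step 2: P_out = V_terminal * I = 2.6356 * 14.96 = 39.43 W

39.43 W


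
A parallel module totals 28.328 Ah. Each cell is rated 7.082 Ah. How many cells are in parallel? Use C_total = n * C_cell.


n = C_total / C_cell = 28.328 / 7.082 = 4

4


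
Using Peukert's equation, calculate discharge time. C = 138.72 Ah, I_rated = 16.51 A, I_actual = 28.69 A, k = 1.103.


t_rated = C / I_rated = 138.72 / 16.51 = 8.4022 hr
(I_rated/I)^k = (0.57546)^1.103 = 0.54362
t = t_rated * (I_rated/I)^k = 8.4022 * 0.54362 = 4.568 hr

4.568 hr


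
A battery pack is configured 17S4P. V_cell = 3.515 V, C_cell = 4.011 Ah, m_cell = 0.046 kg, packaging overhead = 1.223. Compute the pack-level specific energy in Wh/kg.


Step 1: V_pack = 17 * 3.515 = 59.755 V
Step 2: C_pack = 4 * 4.011 = 16.044 Ah
Step 3: E_pack = V_pack * C_pack = 59.755 * 16.044 = 958.71 Wh
Step 4: m_pack = 17 * 4 * 0.046 * 1.223 = 3.8255 kg
Step 5: ED = E_pack / m_pack = 958.71 / 3.8255 = 250.6 Wh/kg

250.6 Wh/kg


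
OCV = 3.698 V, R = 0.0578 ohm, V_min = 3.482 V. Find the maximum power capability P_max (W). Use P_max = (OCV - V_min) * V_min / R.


P_max = (OCV - V_min) * V_min / R = (3.698 - 3.482) * 3.482 / 0.0578 = 0.216 * 3.482 / 0.0578 = 13.01 W

13.01 W


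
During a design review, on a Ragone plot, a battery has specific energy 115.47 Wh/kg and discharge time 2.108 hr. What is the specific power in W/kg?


Specific power = 115.47 Wh/kg / 2.108 hr = 54.78 W/kg

54.78 W/kg


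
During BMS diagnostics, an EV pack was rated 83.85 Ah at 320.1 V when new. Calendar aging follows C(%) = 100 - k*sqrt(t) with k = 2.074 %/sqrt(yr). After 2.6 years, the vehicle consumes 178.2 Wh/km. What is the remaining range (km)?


Step 1: capacity retention = 100 - 2.074 * sqrt(2.6) = 100 - 2.074 * 1.6125 = 96.656%
Step 2: C_now = 83.85 * 96.656/100 = 81.046 Ah
Step 3: E_pack = V * C_now = 320.1 * 81.046 = 25943 Wh
Step 4: range = E_pack / consumption = 25943 / 178.2 = 145.6 km

145.6 km


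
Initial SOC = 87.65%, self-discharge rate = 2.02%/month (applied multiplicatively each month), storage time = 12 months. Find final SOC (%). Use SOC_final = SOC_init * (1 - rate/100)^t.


Monthly retention factor = 1 - 2.02/100 = 0.9798
Over 12 months: factor^12 = 0.7828
SOC_final = 87.65 * 0.7828 = 68.61%

68.61%


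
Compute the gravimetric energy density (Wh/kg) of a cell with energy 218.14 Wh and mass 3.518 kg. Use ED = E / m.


Specific energy = 218.14 Wh / 3.518 kg = 62.01 Wh/kg

62.01 Wh/kg


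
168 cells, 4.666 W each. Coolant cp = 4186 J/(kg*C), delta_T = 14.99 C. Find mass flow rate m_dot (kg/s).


Step 1: Total heat Q = 168 * 4.666 W = 783.89 W
Step 2: denom = cp * dT = 4186 * 14.99 = 62748
Step 3: m_dot = 783.89 / 62748 = 0.01249 kg/s

0.01249 kg/s


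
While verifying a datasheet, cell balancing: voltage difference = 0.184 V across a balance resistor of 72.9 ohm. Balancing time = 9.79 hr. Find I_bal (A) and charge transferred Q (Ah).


I_bal = dV / R = 0.184 / 72.9 = 0.002524 A
Q = I_bal * t = 0.002524 * 9.79 = 0.02471 Ah

I=0.002524 A, Q=0.02471 Ah


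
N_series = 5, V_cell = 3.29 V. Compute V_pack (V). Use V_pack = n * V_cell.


V_pack = n * V_cell = 5 * 3.29 = 16.45 V

16.45 V


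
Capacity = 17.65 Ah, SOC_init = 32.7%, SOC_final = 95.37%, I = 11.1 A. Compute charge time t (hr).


Step 1: dSOC = 95.37% - 32.7% = 62.67%
Step 2: delta_Ah = 17.65 * 62.67 / 100 = 11.061 Ah
Step 3: t = 11.061 / 11.1 = 0.9965 hr

0.9965 hr


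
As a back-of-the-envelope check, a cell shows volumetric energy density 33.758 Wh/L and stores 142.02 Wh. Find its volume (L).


V = E / ED = 142.02 / 33.758 = 4.207 L

4.207 L


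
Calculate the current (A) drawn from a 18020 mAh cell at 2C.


Convert: capacity = 18020 mAh = 18.02 Ah
At 2C: I = 2 * 18.02 Ah = 36.04 A

36.04 A


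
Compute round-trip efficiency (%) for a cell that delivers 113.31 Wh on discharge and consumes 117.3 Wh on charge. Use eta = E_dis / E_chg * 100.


eta_e = E_dis / E_chg * 100 = 113.31 / 117.3 * 100 = 96.60%

96.60%


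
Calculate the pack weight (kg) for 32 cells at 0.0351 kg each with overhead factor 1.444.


m_pack = n * m_cell * overhead = 32 * 0.0351 * 1.444 = 1.622 kg

1.622 kg


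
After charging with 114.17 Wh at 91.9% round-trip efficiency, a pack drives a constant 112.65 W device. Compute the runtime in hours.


Step 1: E_discharge = eta/100 * E_charge = 91.9/100 * 114.17 = 104.92 Wh
Step 2: t = E_discharge / P = 104.92 / 112.65 = 0.9314 hr

0.9314 hr


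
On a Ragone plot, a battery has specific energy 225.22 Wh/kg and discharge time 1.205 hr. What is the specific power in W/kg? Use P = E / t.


Specific power = 225.22 Wh/kg / 1.205 hr = 186.9 W/kg

186.9 W/kg


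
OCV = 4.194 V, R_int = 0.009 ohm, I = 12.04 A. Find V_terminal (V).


IR drop = 12.04 * 0.009 = 0.10836 V
V = 4.194 - 0.10836 = 4.086 V

4.086 V


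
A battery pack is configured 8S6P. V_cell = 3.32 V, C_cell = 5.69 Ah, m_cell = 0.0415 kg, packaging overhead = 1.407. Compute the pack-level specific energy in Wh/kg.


Step 1: V_pack = 8 * 3.32 = 26.56 V
Step 2: C_pack = 6 * 5.69 = 34.14 Ah
Step 3: E_pack = V_pack * C_pack = 26.56 * 34.14 = 906.76 Wh
Step 4: m_pack = 8 * 6 * 0.0415 * 1.407 = 2.8027 kg
Step 5: ED = E_pack / m_pack = 906.76 / 2.8027 = 323.5 Wh/kg

323.5 Wh/kg


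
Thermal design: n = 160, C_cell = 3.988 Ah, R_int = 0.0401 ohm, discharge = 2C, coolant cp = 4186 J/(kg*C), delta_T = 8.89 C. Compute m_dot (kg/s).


Step 1: I = 2 * 3.988 = 7.976 A
Step 2: Q_cell = I^2 * R = 7.976^2 * 0.0401 = 2.551 W
Step 3: Q_total = 160 * 2.551 = 408.16 W
Step 4: m_dot = Q_total / (cp * dT) = 408.16 / (4186 * 8.89) = 0.01097 kg/s

0.01097 kg/s


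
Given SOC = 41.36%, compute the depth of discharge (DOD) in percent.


DOD = 100 - SOC = 100 - 41.36 = 58.64%

58.64%


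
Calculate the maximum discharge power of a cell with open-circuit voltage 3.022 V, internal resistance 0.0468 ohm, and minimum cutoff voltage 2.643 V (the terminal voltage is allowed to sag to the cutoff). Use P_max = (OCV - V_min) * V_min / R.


P_max = (OCV - V_min) * V_min / R = (3.022 - 2.643) * 2.643 / 0.0468 = 0.379 * 2.643 / 0.0468 = 21.40 W

21.40 W


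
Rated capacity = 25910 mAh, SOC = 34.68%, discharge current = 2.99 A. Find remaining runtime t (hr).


Convert: C_total = 25910 mAh = 25.91 Ah
Step 1: remaining = SOC/100 * C_total = 34.68/100 * 25.91 = 8.9856 Ah
Step 2: t = remaining / I = 8.9856 / 2.99 = 3.005 hr

3.005 hr


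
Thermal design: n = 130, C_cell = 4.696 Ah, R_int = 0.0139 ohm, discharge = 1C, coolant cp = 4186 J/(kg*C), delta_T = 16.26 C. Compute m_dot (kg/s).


Step 1: I = 1 * 4.696 = 4.696 A
Step 2: Q_cell = I^2 * R = 4.696^2 * 0.0139 = 0.30653 W
Step 3: Q_total = 130 * 0.30653 = 39.849 W
Step 4: m_dot = Q_total / (cp * dT) = 39.849 / (4186 * 16.26) = 5.855e-04 kg/s

5.855e-04 kg/s


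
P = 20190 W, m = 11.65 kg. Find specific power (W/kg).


SP = P / m = 20190 / 11.65 = 1733 W/kg

1733 W/kg


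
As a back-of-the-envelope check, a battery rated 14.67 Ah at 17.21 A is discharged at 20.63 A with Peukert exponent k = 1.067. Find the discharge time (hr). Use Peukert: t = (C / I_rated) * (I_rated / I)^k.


Step 1: t_rated = C / I_rated = 14.67 / 17.21 = 0.85241 hr
Step 2: ratio = 17.21 / 20.63 = 0.83422
Step 3: ratio^k = 0.83422^1.067 = 0.82415
Step 4: t = t_rated * ratio^k = 0.85241 * 0.82415 = 0.7025 hr

0.7025 hr


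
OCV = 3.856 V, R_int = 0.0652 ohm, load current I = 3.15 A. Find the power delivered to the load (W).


Step 1: V_terminal = OCV - I*R = 3.856 - 3.15 * 0.0652 = 3.6506 V
Step 2: P_out = V_terminal * I = 3.6506 * 3.15 = 11.50 W

11.50 W


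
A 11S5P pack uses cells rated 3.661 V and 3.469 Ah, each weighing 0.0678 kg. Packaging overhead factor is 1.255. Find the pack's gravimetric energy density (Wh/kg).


Step 1: V_pack = 11 * 3.661 = 40.271 V
Step 2: C_pack = 5 * 3.469 = 17.345 Ah
Step 3: E_pack = V_pack * C_pack = 40.271 * 17.345 = 698.5 Wh
Step 4: m_pack = 11 * 5 * 0.0678 * 1.255 = 4.6799 kg
Step 5: ED = E_pack / m_pack = 698.5 / 4.6799 = 149.3 Wh/kg

149.3 Wh/kg


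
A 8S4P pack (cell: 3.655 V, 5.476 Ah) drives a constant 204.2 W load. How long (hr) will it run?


Step 1: E_pack = Ns * V_cell * Np * C_cell = 8 * 3.655 * 4 * 5.476 = 640.47 Wh
Step 2: t = E_pack / P = 640.47 / 204.2 = 3.136 hr

3.136 hr


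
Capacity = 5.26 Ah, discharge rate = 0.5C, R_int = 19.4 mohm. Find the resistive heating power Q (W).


Convert: R = 19.4 mohm = 0.0194 ohm
Step 1: I = C_rate * capacity = 0.5 * 5.26 = 2.63 A
Step 2: Q = I^2 * R = 2.63^2 * 0.0194 = 6.9169 * 0.0194 = 0.1342 W

0.1342 W


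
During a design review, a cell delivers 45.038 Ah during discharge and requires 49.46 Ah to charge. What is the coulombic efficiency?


eta_c = Q_dis / Q_chg * 100 = 45.038 / 49.46 * 100 = 91.06%

91.06%


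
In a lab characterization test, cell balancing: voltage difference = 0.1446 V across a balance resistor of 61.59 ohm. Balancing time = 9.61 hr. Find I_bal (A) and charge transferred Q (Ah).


I_bal = dV / R = 0.1446 / 61.59 = 0.0023478 A
Q = I_bal * t = 0.0023478 * 9.61 = 0.02256 Ah

I=0.0023478 A, Q=0.02256 Ah


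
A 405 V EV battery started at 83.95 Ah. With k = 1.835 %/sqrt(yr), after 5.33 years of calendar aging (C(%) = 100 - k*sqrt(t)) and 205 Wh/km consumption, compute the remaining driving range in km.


Step 1: capacity retention = 100 - 1.835 * sqrt(5.33) = 100 - 1.835 * 2.3087 = 95.764%
Step 2: C_now = 83.95 * 95.764/100 = 80.394 Ah
Step 3: E_pack = V * C_now = 405 * 80.394 = 32560 Wh
Step 4: range = E_pack / consumption = 32560 / 205 = 158.8 km

158.8 km


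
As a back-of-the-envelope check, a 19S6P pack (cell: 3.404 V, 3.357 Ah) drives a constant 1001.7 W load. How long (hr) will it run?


Step 1: E_pack = Ns * V_cell * Np * C_cell = 19 * 3.404 * 6 * 3.357 = 1302.7 Wh
Step 2: t = E_pack / P = 1302.7 / 1001.7 = 1.300 hr

1.300 hr


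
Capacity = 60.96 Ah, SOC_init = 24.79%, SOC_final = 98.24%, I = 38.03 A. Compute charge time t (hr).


delta_Ah = 60.96 * (98.24 - 24.79) / 100 = 44.775 Ah
t = delta_Ah / I = 44.775 / 38.03 = 1.177 hr

1.177 hr


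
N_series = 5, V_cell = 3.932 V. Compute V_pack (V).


V_pack = n * V_cell = 5 * 3.932 = 19.66 V

19.66 V


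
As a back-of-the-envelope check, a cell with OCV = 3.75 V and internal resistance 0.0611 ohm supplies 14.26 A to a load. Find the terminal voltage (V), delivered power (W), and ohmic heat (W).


Step 1: V_terminal = OCV - I*R = 3.75 - 14.26 * 0.0611 = 2.8787 V
Step 2: P_out = V_terminal * I = 2.8787 * 14.26 = 41.05 W
Step 3: Q = I^2 * R = 14.26^2 * 0.0611 = 12.42 W

V=2.8787 V, P=41.05 W, Q=12.42 W


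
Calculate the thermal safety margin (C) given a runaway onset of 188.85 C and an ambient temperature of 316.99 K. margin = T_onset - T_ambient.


Convert: T_ambient = 316.99 K = 43.84 C
margin = 188.85 - 43.84 = 145.01 C

145.01 C


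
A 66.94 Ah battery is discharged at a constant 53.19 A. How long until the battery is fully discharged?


Runtime = 66.94 Ah / 53.19 A = 1.259 hr

1.259 hr


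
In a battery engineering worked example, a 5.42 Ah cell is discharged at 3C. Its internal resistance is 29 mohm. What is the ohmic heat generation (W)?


Convert: R = 29 mohm = 0.029 ohm
Step 1: I = C_rate * capacity = 3 * 5.42 = 16.26 A
Step 2: Q = I^2 * R = 16.26^2 * 0.029 = 264.39 * 0.029 = 7.667 W

7.667 W


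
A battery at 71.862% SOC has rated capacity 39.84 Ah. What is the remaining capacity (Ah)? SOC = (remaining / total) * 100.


remaining = SOC / 100 * total = 71.862 / 100 * 39.84 = 28.63 Ah

28.63 Ah


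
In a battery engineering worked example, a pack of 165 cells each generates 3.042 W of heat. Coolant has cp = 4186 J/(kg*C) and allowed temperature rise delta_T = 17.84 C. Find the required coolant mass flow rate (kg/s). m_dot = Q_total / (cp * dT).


Step 1: Total heat Q = 165 * 3.042 W = 501.93 W
Step 2: denom = cp * dT = 4186 * 17.84 = 74678
Step 3: m_dot = 501.93 / 74678 = 0.006721 kg/s

0.006721 kg/s


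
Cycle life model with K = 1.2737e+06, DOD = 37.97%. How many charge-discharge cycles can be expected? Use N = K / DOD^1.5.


DOD^1.5 = 233.97
N = K / DOD^1.5 = 1.2737e+06 / 233.97 = 5444

5444 cycles


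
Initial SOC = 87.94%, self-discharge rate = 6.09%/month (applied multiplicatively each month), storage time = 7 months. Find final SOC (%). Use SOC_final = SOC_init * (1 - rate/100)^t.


decay = (1 - 6.09/100)^7 = 0.64414
SOC_final = 87.94 * 0.64414 = 56.65%

56.65%


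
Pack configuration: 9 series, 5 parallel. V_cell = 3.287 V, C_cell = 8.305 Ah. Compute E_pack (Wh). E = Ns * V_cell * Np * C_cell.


E = Ns * Vcell * Np * Ccell = 9 * 3.287 * 5 * 8.305 = 1228 Wh

1228 Wh


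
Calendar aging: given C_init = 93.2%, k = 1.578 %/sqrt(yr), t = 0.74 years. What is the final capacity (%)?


sqrt(t) = sqrt(0.74) = 0.86023
C_final = 93.2 - 1.578 * 0.86023 = 91.84%

91.84%


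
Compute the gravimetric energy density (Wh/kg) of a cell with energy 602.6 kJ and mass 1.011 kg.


Convert: E = 602.6 kJ = 167.39 Wh
ED = E / m = 167.39 / 1.011 = 165.6 Wh/kg

165.6 Wh/kg


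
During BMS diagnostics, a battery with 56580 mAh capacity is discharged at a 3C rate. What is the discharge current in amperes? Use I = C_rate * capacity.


Convert: capacity = 56580 mAh = 56.58 Ah
I = C_rate * capacity = 3 * 56.58 = 169.74 A

169.74 A


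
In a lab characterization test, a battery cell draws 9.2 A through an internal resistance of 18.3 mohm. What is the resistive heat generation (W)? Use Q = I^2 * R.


Convert: R = 18.3 mohm = 0.0183 ohm
Q = I^2 * R = 9.2^2 * 0.0183 = 1.549 W

1.549 W


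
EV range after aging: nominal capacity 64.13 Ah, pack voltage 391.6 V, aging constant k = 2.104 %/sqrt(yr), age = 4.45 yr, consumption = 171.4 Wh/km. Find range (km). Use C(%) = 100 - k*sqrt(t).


Step 1: capacity retention = 100 - 2.104 * sqrt(4.45) = 100 - 2.104 * 2.1095 = 95.562%
Step 2: C_now = 64.13 * 95.562/100 = 61.284 Ah
Step 3: E_pack = V * C_now = 391.6 * 61.284 = 23999 Wh
Step 4: range = E_pack / consumption = 23999 / 171.4 = 140.0 km

140.0 km


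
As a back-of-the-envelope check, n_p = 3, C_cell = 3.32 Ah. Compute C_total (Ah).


C_total = 3 * 3.32 = 9.96 Ah

9.96 Ah


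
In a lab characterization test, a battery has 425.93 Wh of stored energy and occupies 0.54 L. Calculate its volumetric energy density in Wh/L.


Volumetric ED = 425.93 Wh / 0.54 L = 788.8 Wh/L

788.8 Wh/L


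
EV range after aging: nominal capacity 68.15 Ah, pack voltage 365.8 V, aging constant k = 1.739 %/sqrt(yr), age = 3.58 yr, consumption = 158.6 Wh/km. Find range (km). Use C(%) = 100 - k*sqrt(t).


Step 1: capacity retention = 100 - 1.739 * sqrt(3.58) = 100 - 1.739 * 1.8921 = 96.71%
Step 2: C_now = 68.15 * 96.71/100 = 65.908 Ah
Step 3: E_pack = V * C_now = 365.8 * 65.908 = 24109 Wh
Step 4: range = E_pack / consumption = 24109 / 158.6 = 152.0 km

152.0 km


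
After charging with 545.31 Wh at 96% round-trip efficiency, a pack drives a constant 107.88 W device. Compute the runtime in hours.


Step 1: E_discharge = eta/100 * E_charge = 96/100 * 545.31 = 523.5 Wh
Step 2: t = E_discharge / P = 523.5 / 107.88 = 4.853 hr

4.853 hr


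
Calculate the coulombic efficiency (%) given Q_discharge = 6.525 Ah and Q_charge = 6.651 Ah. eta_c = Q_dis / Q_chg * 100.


Coulombic efficiency = 6.525/6.651 * 100% = 98.11%

98.11%


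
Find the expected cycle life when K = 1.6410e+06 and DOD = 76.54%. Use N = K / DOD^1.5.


DOD^1.5 = 669.63
N = K / DOD^1.5 = 1.6410e+06 / 669.63 = 2451

2451 cycles


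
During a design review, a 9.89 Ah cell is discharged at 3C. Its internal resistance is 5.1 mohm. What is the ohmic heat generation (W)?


Convert: R = 5.1 mohm = 0.0051 ohm
Step 1: I = C_rate * capacity = 3 * 9.89 = 29.67 A
Step 2: Q = I^2 * R = 29.67^2 * 0.0051 = 880.31 * 0.0051 = 4.490 W

4.490 W


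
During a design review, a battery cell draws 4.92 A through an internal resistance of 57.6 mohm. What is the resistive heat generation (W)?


Convert: R = 57.6 mohm = 0.0576 ohm
Q = I^2 * R = 4.92^2 * 0.0576 = 1.394 W

1.394 W


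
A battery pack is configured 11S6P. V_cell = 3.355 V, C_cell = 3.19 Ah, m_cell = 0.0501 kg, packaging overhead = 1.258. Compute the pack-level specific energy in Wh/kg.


Step 1: V_pack = 11 * 3.355 = 36.905 V
Step 2: C_pack = 6 * 3.19 = 19.14 Ah
Step 3: E_pack = V_pack * C_pack = 36.905 * 19.14 = 706.36 Wh
Step 4: m_pack = 11 * 6 * 0.0501 * 1.258 = 4.1597 kg
Step 5: ED = E_pack / m_pack = 706.36 / 4.1597 = 169.8 Wh/kg

169.8 Wh/kg


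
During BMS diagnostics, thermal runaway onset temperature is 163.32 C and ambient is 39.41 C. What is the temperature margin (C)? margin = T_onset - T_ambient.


Safety margin = 163.32 C - 39.41 C = 123.91 C

123.91 C


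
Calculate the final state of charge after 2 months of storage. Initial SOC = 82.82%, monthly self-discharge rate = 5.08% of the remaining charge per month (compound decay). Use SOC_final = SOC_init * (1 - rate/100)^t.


Monthly retention factor = 1 - 5.08/100 = 0.9492
Over 2 months: factor^2 = 0.90098
SOC_final = 82.82 * 0.90098 = 74.62%

74.62%


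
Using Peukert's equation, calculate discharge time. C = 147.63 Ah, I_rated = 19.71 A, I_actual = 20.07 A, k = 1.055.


t_rated = C / I_rated = 147.63 / 19.71 = 7.4901 hr
(I_rated/I)^k = (0.98206)^1.055 = 0.98108
t = t_rated * (I_rated/I)^k = 7.4901 * 0.98108 = 7.348 hr

7.348 hr


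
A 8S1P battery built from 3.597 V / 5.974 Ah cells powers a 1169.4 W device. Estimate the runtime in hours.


Step 1: E_pack = Ns * V_cell * Np * C_cell = 8 * 3.597 * 1 * 5.974 = 171.91 Wh
Step 2: t = E_pack / P = 171.91 / 1169.4 = 0.1470 hr

0.1470 hr


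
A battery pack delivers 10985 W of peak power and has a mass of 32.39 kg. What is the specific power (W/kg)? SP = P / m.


Specific power = 10985 W / 32.39 kg = 339.1 W/kg

339.1 W/kg


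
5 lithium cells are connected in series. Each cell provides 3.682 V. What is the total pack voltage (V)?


With 5 cells in series at 3.682 V each, V_pack = 18.41 V

18.41 V


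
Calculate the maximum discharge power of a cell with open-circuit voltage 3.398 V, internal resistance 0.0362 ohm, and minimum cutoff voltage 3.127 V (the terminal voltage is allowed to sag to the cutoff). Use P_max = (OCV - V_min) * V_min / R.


P_max = (OCV - V_min) * V_min / R = (3.398 - 3.127) * 3.127 / 0.0362 = 0.271 * 3.127 / 0.0362 = 23.41 W

23.41 W


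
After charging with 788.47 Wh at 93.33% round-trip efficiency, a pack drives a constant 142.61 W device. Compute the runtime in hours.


Step 1: E_discharge = eta/100 * E_charge = 93.33/100 * 788.47 = 735.88 Wh
Step 2: t = E_discharge / P = 735.88 / 142.61 = 5.160 hr

5.160 hr


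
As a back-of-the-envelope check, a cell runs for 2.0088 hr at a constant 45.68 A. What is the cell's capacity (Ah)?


C = I * t = 45.68 * 2.0088 = 91.76 Ah

91.76 Ah


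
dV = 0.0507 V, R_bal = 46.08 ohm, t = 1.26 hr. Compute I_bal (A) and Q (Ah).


I_bal = dV / R = 0.0507 / 46.08 = 0.0011003 A
Q = I_bal * t = 0.0011003 * 1.26 = 0.001386 Ah

I=0.0011003 A, Q=0.001386 Ah


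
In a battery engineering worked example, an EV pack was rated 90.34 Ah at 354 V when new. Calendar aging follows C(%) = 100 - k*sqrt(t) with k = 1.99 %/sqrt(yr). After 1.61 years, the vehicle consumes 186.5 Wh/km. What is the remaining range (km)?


Step 1: capacity retention = 100 - 1.99 * sqrt(1.61) = 100 - 1.99 * 1.2689 = 97.475%
Step 2: C_now = 90.34 * 97.475/100 = 88.059 Ah
Step 3: E_pack = V * C_now = 354 * 88.059 = 31173 Wh
Step 4: range = E_pack / consumption = 31173 / 186.5 = 167.1 km

167.1 km


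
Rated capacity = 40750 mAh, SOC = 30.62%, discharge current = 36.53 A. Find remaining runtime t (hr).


Convert: C_total = 40750 mAh = 40.75 Ah
Step 1: remaining = SOC/100 * C_total = 30.62/100 * 40.75 = 12.478 Ah
Step 2: t = remaining / I = 12.478 / 36.53 = 0.3416 hr

0.3416 hr


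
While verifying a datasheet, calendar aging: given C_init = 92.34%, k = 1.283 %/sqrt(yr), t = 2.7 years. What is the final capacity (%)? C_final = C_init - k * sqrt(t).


Step 1: sqrt(2.7 yr) = 1.6432
Step 2: drop = 1.283 * 1.6432 = 2.1082
Step 3: C_final = 92.34 - 2.1082 = 90.23%

90.23%


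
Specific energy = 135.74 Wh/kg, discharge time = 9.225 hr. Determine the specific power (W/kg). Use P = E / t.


Specific power = 135.74 Wh/kg / 9.225 hr = 14.71 W/kg

14.71 W/kg


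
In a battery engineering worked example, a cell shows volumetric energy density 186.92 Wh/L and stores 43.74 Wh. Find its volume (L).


V = E / ED = 43.74 / 186.92 = 0.2340 L

0.2340 L


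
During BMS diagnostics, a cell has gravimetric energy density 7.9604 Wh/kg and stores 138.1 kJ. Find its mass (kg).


Convert: E = 138.1 kJ = 38.361 Wh
m = E / ED = 38.361 / 7.9604 = 4.819 kg

4.819 kg


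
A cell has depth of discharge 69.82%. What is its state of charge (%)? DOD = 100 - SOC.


SOC = 100 - DOD = 100 - 69.82 = 30.18%

30.18%


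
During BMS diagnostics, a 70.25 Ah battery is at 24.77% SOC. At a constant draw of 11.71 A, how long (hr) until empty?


Step 1: remaining = SOC/100 * C_total = 24.77/100 * 70.25 = 17.401 Ah
Step 2: t = remaining / I = 17.401 / 11.71 = 1.486 hr

1.486 hr


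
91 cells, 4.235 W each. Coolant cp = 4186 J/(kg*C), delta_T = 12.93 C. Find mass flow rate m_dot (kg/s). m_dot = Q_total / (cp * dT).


Q_total = 91 * 4.235 = 385.39 W
m_dot = Q_total / (cp * dT) = 385.39 / (4186 * 12.93) = 0.007120 kg/s

0.007120 kg/s


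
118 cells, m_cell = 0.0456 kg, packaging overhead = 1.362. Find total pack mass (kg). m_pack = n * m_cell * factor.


m_pack = n * m_cell * overhead = 118 * 0.0456 * 1.362 = 7.329 kg

7.329 kg


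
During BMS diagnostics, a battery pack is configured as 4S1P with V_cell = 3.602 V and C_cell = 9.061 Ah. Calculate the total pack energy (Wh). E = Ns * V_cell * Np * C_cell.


V_pack = 4 * 3.602 = 14.408 V
C_pack = 1 * 9.061 = 9.061 Ah
E = V_pack * C_pack = 14.408 * 9.061 = 130.6 Wh

130.6 Wh


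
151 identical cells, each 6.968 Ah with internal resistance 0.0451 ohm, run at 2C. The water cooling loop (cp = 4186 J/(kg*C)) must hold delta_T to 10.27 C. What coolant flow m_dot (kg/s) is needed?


Step 1: I = 2 * 6.968 = 13.936 A
Step 2: Q_cell = I^2 * R = 13.936^2 * 0.0451 = 8.759 W
Step 3: Q_total = 151 * 8.759 = 1322.6 W
Step 4: m_dot = Q_total / (cp * dT) = 1322.6 / (4186 * 10.27) = 0.03077 kg/s

0.03077 kg/s


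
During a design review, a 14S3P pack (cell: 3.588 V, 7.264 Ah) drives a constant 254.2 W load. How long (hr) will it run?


Step 1: E_pack = Ns * V_cell * Np * C_cell = 14 * 3.588 * 3 * 7.264 = 1094.7 Wh
Step 2: t = E_pack / P = 1094.7 / 254.2 = 4.306 hr

4.306 hr


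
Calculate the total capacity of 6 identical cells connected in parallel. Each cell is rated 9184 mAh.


Convert: C_cell = 9184 mAh = 9.184 Ah
C_total = 6 * 9.184 = 55.104 Ah

55.104 Ah


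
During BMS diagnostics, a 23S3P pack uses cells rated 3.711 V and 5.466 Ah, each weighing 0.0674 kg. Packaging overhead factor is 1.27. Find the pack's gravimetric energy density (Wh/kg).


Step 1: V_pack = 23 * 3.711 = 85.353 V
Step 2: C_pack = 3 * 5.466 = 16.398 Ah
Step 3: E_pack = V_pack * C_pack = 85.353 * 16.398 = 1399.6 Wh
Step 4: m_pack = 23 * 3 * 0.0674 * 1.27 = 5.9063 kg
Step 5: ED = E_pack / m_pack = 1399.6 / 5.9063 = 237.0 Wh/kg

237.0 Wh/kg


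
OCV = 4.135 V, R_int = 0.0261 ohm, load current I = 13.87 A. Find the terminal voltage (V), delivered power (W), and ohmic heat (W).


Step 1: V_terminal = OCV - I*R = 4.135 - 13.87 * 0.0261 = 3.773 V
Step 2: P_out = V_terminal * I = 3.773 * 13.87 = 52.33 W
Step 3: Q = I^2 * R = 13.87^2 * 0.0261 = 5.021 W

V=3.773 V, P=52.33 W, Q=5.021 W


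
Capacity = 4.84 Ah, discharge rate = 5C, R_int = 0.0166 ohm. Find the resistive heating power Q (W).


Step 1: I = C_rate * capacity = 5 * 4.84 = 24.2 A
Step 2: Q = I^2 * R = 24.2^2 * 0.0166 = 585.64 * 0.0166 = 9.722 W

9.722 W


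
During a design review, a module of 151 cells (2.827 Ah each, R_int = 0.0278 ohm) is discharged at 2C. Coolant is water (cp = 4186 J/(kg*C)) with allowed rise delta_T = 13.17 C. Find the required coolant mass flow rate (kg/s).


Step 1: I = 2 * 2.827 = 5.654 A
Step 2: Q_cell = I^2 * R = 5.654^2 * 0.0278 = 0.8887 W
Step 3: Q_total = 151 * 0.8887 = 134.19 W
Step 4: m_dot = Q_total / (cp * dT) = 134.19 / (4186 * 13.17) = 0.002434 kg/s

0.002434 kg/s


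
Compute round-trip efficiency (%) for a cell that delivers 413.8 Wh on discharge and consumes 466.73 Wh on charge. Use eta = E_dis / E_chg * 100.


eta_e = E_dis / E_chg * 100 = 413.8 / 466.73 * 100 = 88.66%

88.66%


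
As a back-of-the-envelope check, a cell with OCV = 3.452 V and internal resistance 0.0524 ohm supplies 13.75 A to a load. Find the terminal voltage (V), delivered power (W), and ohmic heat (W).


Step 1: V_terminal = OCV - I*R = 3.452 - 13.75 * 0.0524 = 2.7315 V
Step 2: P_out = V_terminal * I = 2.7315 * 13.75 = 37.56 W
Step 3: Q = I^2 * R = 13.75^2 * 0.0524 = 9.907 W

V=2.7315 V, P=37.56 W, Q=9.907 W


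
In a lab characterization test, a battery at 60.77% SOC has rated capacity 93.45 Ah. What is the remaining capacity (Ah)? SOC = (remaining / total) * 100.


remaining = SOC / 100 * total = 60.77 / 100 * 93.45 = 56.79 Ah

56.79 Ah
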